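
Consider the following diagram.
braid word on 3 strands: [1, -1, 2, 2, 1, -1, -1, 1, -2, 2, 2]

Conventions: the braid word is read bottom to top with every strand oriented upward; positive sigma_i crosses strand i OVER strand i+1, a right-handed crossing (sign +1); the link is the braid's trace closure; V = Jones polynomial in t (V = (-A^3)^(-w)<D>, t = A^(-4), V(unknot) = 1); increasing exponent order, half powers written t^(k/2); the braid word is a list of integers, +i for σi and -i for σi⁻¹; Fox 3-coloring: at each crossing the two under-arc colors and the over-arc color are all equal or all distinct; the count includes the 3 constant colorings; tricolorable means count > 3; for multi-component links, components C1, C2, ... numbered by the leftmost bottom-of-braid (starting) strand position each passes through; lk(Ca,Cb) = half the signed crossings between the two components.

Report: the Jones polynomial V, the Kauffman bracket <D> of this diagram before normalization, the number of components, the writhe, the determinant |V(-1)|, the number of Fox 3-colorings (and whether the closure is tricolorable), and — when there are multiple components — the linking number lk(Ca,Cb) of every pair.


V = -t^(1/2) - t^(3/2) - t^(5/2) + t^(9/2)
<D> = -A^-9 + A^-1 + A^3 + A^7 (w = +3)
2 components over 11 crossings, w = +3
lk(C1,C2): 0
27 Fox colorings among 3^11, |V(-1)| = 0: tricolorable
why: the closure is a split union: T(2,3) and 1 far-away unknot


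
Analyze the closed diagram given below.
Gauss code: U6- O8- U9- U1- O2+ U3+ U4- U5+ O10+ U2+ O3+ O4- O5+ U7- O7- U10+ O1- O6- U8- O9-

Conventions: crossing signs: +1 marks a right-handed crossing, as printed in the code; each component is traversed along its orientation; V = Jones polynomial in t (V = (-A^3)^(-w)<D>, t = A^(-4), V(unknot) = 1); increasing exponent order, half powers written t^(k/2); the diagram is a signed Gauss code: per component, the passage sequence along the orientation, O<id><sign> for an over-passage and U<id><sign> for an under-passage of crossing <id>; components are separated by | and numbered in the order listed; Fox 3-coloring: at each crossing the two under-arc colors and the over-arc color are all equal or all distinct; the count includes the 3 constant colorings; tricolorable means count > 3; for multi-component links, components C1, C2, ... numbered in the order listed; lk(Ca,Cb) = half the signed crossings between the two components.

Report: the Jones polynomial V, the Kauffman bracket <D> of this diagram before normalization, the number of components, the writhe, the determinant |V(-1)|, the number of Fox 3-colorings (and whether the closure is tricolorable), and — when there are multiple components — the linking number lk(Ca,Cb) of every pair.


V = -t^-3 + t^-2 - t^-1 + 3 - t + t^2 - t^3
<D> = -A^-18 + A^-14 - A^-10 + 3A^-6 - A^-2 + A^2 - A^6 (w = -2)
1 component over 10 crossings, w = -2
27 Fox colorings among 3^10, |V(-1)| = 9: tricolorable
why: det 9 = |V(-1)|; divisible by 3, so tricolorable


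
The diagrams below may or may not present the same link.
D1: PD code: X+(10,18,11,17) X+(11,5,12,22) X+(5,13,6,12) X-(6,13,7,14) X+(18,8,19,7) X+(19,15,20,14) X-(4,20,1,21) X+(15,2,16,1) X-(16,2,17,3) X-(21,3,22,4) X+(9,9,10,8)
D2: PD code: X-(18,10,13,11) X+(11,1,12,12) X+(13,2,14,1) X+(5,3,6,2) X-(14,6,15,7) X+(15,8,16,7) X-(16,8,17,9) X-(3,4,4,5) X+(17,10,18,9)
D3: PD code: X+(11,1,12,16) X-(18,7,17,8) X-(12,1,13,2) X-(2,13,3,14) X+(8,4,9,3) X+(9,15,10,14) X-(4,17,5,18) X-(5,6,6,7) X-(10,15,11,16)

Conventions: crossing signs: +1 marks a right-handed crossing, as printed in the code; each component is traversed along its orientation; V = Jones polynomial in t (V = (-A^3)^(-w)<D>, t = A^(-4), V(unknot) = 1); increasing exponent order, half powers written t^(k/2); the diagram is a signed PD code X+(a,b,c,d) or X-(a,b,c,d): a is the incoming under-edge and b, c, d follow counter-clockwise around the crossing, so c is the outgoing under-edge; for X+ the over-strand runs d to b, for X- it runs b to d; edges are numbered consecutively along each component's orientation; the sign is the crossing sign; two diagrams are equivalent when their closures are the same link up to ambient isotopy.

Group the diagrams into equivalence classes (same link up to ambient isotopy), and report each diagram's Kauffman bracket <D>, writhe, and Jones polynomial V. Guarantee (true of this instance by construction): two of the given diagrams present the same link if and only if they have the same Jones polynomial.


classes: {D1} | {D2} | {D3}
V(D1) = -t^(-3/2) - 2t^(1/2) + t^(3/2) - t^(5/2) + t^(7/2)  [11 crossings, <D> = -A^-5 + A^-1 - A^3 + 2A^7 + A^15, w = +3]
V(D2) = -t^(-1/2) - t^(1/2)  (w +1, c 9, <D> = A + A^5)
V(D3) = -t^(-5/2) - t^(-1/2)  (w -3, c 9, <D> = A^-7 + A)
insight: V(t) takes 3 values over 3 diagrams, fixing the grouping


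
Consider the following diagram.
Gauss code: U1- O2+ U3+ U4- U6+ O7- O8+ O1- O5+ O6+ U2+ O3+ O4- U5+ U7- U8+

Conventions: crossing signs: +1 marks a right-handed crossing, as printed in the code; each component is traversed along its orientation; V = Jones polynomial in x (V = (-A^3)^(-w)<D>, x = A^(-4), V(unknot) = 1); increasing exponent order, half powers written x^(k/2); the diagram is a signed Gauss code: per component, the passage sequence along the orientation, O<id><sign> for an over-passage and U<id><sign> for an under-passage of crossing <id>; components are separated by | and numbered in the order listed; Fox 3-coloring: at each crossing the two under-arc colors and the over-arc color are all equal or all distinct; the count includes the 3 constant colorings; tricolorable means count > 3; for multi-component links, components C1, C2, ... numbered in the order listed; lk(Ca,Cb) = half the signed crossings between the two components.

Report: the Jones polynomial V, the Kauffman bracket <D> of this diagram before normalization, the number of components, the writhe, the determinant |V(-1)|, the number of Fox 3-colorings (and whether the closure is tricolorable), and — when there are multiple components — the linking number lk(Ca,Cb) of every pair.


Jones polynomial: V(x) = 1
<D> = A^6; writhe +2
components 1, writhe +2 (8 crossings)
3-colorings: 3 of 3^8, det 1 — not tricolorable
note: w = +2 shifts under R1 moves; the (-A^3)^(-2) factor cancels that in V


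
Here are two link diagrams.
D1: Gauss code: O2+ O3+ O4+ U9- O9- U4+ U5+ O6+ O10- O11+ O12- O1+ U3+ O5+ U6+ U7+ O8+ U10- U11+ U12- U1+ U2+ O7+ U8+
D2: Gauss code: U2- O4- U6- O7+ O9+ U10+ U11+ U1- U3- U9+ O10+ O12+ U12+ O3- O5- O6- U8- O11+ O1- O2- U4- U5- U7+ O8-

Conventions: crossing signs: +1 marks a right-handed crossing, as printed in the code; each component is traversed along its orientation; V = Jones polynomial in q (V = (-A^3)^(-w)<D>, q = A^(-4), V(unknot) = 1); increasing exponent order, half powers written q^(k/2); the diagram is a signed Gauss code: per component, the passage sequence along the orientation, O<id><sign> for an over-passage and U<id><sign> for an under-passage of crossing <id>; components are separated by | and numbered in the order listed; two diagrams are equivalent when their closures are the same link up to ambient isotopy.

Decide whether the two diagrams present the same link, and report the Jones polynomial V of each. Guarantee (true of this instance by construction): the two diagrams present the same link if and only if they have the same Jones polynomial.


equivalent: no
V(D1) = q^2 + 2q^4 - 2q^5 + q^6 - 2q^7 + q^8  (w +6, c 12, <D> = A^-14 - 2A^-10 + A^-6 - 2A^-2 + 2A^2 + A^10)
V(D2) = -q^-4 + q^-3 + q^-1  (w -2, c 12, <D> = A^-2 + A^6 - A^10)
why: 2 values of V(q) split the 2 diagrams


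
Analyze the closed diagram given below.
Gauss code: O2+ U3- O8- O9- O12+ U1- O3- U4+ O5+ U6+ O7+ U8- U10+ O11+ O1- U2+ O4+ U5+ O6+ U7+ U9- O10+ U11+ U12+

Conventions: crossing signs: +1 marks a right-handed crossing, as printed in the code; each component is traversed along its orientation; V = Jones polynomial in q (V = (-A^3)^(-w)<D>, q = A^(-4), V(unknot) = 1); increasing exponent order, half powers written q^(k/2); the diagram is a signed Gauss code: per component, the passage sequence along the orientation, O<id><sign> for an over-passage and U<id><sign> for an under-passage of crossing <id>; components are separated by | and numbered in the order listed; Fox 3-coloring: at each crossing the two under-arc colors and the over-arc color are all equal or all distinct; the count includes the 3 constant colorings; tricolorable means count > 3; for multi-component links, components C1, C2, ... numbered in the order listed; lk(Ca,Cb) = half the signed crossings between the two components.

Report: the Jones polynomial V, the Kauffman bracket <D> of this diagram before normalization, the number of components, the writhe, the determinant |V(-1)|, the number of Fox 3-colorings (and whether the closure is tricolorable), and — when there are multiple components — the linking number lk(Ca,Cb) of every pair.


V(q) = -q^-1 + 2 - 2q + 4q^2 - 4q^3 + 5q^4 - 5q^5 + 4q^6 - 3q^7 + 2q^8 - q^9
bracket: -A^-24 + 2A^-20 - 3A^-16 + 4A^-12 - 5A^-8 + 5A^-4 - 4 + 4A^4 - 2A^8 + 2A^12 - A^16, w = +4
1 component, writhe +4, over 12 crossings
det 33, colorings 9 of 3^12 — tricolorable
observation: V spans 10 powers of q: at least 10 crossings in any diagram


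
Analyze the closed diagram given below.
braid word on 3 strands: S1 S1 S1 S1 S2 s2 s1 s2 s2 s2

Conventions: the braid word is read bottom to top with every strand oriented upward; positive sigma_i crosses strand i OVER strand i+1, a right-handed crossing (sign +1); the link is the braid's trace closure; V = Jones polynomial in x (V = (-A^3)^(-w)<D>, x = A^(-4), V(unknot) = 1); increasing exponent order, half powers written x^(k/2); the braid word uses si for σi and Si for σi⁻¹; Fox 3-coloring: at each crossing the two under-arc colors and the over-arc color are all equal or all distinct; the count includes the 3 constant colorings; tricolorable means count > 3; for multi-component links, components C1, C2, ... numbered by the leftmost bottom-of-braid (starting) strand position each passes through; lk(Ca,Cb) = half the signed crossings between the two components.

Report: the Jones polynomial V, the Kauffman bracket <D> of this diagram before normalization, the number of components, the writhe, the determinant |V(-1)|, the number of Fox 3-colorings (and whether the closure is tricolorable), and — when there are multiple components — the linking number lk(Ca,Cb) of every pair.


V(x) = -x^-3 + x^-2 - x^-1 + 3 - x + x^2 - x^3
bracket: -A^-12 + A^-8 - A^-4 + 3 - A^4 + A^8 - A^12, w = 0
1 component, writhe 0, over 10 crossings
det 9, colorings 27 of 3^10 — tricolorable
observation: inverse pairs cancel, leaving σ1⁻¹ σ1⁻¹ σ1⁻¹ σ2 σ2 σ2


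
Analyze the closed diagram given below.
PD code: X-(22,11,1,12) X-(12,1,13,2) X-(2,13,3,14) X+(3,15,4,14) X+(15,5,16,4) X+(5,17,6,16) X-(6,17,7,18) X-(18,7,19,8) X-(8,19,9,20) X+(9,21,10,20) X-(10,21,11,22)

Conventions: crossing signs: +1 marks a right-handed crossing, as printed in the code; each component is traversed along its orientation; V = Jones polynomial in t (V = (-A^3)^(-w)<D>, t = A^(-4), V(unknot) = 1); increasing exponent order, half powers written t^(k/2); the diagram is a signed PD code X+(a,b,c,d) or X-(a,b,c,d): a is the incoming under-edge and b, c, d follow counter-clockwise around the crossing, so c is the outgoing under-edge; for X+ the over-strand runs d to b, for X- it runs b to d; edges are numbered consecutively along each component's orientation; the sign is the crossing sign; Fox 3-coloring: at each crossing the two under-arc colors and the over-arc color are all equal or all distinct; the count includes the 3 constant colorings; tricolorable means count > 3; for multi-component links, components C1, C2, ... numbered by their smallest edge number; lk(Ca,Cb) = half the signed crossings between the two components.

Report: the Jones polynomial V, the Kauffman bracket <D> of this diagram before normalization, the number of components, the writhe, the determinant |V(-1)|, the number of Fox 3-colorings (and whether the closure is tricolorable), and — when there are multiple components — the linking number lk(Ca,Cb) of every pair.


V = -t^-4 + t^-3 + t^-1
<D> = -A^-5 - A^3 + A^7 (w = -3)
1 component over 11 crossings, w = -3
9 Fox colorings among 3^11, |V(-1)| = 3: tricolorable
why: w = -3 shifts under R1 moves; the (-A^3)^(3) factor cancels that in V


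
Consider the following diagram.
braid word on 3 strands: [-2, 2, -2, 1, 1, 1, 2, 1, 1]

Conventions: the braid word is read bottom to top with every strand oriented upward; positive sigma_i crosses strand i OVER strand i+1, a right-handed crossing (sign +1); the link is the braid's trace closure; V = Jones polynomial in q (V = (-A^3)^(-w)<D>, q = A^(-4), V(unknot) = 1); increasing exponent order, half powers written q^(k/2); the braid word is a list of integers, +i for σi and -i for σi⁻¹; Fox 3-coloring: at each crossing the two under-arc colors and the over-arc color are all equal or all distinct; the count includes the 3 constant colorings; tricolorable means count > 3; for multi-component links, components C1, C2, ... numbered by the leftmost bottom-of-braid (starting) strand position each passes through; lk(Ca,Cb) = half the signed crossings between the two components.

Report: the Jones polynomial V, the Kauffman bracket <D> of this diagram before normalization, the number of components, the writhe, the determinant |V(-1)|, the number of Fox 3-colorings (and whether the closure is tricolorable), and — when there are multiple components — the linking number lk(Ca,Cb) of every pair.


Jones polynomial: V(q) = -q^(3/2) - 2q^(7/2) + q^(9/2) - q^(11/2) + q^(13/2)
<D> = -A^-11 + A^-7 - A^-3 + 2A + A^9; writhe +5
components 2, writhe +5 (9 crossings)
linking number lk(C1,C2) = +1
3-colorings: 9 of 3^9, det 6 — tricolorable
note: summing lk over 1 pair gives +1


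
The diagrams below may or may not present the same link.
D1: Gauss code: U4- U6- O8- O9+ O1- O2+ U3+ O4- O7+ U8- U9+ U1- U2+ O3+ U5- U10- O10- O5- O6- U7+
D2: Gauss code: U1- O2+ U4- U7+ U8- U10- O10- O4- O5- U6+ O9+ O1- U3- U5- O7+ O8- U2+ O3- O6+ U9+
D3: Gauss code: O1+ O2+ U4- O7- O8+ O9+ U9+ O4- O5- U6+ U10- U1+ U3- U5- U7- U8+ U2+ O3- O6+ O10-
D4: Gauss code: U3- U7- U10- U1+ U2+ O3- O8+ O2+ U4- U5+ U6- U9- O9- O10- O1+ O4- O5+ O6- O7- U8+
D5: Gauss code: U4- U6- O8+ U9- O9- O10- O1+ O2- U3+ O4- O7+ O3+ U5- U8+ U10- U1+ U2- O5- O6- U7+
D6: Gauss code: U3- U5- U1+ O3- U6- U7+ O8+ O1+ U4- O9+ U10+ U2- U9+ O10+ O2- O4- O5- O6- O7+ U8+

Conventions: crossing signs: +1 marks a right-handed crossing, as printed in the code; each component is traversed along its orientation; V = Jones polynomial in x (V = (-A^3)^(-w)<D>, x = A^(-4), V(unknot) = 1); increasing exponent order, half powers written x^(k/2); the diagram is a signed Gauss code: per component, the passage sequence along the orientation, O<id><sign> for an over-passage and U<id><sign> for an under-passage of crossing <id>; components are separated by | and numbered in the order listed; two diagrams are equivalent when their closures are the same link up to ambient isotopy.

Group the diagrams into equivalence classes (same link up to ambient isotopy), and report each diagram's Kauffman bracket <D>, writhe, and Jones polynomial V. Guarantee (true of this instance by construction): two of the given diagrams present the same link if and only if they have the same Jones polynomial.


classes: {D1, D2, D3, D4, D5, D6}
V(D1) = 1  [10 crossings, <D> = A^-6, w = -2]
V(D2) = 1  (w -2, c 10, <D> = A^-6)
V(D3) = 1  [10 crossings, <D> = 1, w = 0]
V(D4) = 1  (w -2, c 10, <D> = A^-6)
V(D5) = 1  (w -2, c 10, <D> = A^-6)
D6 (bracket 1; 10 crossings at w = 0): V = 1
note: one V(x) for all 6 diagrams — one class (guaranteed)


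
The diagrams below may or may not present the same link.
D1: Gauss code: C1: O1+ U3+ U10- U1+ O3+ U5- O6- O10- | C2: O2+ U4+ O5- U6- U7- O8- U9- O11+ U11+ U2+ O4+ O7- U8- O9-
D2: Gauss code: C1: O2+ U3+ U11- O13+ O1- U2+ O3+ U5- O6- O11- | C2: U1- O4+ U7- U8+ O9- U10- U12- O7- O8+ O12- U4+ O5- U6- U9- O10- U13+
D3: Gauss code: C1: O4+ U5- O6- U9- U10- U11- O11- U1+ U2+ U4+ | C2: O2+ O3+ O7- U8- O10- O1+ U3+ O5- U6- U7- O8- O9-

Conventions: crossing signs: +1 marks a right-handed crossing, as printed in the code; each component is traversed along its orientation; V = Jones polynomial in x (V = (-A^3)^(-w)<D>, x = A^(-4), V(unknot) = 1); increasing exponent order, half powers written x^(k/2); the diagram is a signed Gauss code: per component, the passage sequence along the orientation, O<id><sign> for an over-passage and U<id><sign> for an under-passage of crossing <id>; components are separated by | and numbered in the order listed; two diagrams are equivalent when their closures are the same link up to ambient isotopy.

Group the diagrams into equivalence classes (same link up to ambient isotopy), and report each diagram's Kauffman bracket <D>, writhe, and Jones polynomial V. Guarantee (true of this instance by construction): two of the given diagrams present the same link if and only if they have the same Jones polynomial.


grouping into links: {D1, D2, D3}
V(D1) = -x^(-5/2) - x^(-1/2)  (w -1, c 11, <D> = A^-1 + A^7)
D2 (bracket A^-7 + A; 13 crossings at w = -3): V = -x^(-5/2) - x^(-1/2)
V(D3) = -x^(-5/2) - x^(-1/2)  [11 crossings, <D> = A^-7 + A, w = -3]
why: all 3 diagrams share one V(x), hence one class


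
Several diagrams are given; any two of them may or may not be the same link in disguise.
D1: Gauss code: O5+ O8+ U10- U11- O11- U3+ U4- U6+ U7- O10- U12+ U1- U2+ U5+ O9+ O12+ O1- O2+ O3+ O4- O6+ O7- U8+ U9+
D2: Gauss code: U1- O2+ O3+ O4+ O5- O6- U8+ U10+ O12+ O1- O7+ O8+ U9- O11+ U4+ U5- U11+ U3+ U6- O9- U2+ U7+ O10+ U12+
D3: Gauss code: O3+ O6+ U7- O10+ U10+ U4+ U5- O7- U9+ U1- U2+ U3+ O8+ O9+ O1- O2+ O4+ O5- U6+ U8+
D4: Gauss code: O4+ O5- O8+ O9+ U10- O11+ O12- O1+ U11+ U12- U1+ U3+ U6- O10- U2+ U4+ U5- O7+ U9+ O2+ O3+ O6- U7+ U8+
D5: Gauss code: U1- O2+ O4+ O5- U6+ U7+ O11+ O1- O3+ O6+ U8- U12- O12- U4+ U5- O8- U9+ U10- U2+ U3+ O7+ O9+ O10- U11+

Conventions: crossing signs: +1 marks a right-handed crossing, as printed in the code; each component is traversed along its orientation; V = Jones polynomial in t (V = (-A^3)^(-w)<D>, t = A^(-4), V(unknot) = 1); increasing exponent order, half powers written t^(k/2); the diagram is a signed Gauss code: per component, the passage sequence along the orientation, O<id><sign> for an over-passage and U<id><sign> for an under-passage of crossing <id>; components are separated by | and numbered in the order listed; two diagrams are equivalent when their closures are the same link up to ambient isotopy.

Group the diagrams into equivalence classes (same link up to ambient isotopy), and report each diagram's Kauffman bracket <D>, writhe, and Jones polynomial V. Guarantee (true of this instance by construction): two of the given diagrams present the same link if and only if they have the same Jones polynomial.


classes: {D1, D2, D3, D4, D5}
V(D1) = t + t^3 - t^4  [12 crossings, <D> = -A^-10 + A^-6 + A^2, w = +2]
V(D2) = t + t^3 - t^4  (w +4, c 12, <D> = -A^-4 + 1 + A^8)
V(D3) = t + t^3 - t^4  (w +4, c 10, <D> = -A^-4 + 1 + A^8)
V(D4) = t + t^3 - t^4  (w +4, c 12, <D> = -A^-4 + 1 + A^8)
D5 (bracket -A^-10 + A^-6 + A^2; 12 crossings at w = +2): V = t + t^3 - t^4
note: one V(t) for all 5 diagrams — one class (guaranteed)


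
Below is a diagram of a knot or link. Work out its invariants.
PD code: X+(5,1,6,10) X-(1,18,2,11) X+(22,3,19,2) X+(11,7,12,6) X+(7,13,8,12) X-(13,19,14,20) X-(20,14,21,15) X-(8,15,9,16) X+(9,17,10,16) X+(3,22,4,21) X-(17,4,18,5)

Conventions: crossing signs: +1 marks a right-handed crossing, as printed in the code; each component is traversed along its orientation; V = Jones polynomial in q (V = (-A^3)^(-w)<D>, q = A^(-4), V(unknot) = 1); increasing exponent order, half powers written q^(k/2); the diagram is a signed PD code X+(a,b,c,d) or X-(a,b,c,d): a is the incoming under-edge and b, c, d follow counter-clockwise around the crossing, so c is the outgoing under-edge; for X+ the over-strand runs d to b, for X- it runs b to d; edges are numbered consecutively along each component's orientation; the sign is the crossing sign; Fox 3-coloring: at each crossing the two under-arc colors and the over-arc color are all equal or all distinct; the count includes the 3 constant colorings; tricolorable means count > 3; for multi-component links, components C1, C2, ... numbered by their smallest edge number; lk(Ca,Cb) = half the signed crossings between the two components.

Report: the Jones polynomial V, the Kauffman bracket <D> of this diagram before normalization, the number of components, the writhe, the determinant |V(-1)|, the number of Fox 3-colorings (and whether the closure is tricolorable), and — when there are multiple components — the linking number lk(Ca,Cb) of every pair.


V(q) = q^-4 - 3q^-3 + 6q^-2 - 7q^-1 + 10 - 8q + 8q^2 - 5q^3 + 3q^4 - q^5
bracket: A^-17 - 3A^-13 + 5A^-9 - 8A^-5 + 8A^-1 - 10A^3 + 7A^7 - 6A^11 + 3A^15 - A^19, w = +1
3 components, writhe +1, over 11 crossings
lk(C1,C2) = 0
linking number lk(C1,C3) = +1
lk(C2,C3): -1
det 52, colorings 3 of 3^11 — not tricolorable
observation: det 52 = |V(-1)|; not divisible by 3, so not tricolorable


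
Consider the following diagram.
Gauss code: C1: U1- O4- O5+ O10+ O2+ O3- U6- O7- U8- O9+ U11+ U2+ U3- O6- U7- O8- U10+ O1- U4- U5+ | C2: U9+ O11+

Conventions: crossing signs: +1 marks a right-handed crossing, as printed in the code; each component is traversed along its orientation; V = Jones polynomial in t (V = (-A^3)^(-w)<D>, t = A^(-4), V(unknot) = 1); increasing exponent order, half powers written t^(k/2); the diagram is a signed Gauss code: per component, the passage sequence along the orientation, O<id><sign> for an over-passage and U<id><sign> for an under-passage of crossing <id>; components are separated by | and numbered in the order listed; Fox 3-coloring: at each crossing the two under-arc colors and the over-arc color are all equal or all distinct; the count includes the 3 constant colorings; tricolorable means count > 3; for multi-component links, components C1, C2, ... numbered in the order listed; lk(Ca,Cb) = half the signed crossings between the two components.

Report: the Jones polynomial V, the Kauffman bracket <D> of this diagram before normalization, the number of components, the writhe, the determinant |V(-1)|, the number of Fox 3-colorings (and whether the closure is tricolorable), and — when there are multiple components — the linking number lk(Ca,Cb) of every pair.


V = t^(-7/2) - t^(-5/2) + t^(-3/2) - 2t^(-1/2) - t^(3/2)
<D> = A^-9 + 2A^-1 - A^3 + A^7 - A^11 (w = -1)
2 components over 11 crossings, w = -1
lk(C1,C2): +1
9 Fox colorings among 3^11, |V(-1)| = 6: tricolorable
why: the 1 component pair carries total linking +1


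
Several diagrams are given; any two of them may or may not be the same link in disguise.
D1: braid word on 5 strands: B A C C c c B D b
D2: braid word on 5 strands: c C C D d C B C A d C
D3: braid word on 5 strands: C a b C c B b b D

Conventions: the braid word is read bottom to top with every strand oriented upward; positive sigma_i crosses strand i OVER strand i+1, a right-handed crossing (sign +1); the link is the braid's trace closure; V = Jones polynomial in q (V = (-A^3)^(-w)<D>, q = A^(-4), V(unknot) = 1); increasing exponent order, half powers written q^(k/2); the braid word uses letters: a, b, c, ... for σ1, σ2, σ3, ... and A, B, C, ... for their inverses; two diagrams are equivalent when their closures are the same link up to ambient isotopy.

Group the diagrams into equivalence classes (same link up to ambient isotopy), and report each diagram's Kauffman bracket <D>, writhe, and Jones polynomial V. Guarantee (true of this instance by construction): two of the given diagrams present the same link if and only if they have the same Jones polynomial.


grouping into links: {D1} | {D2} | {D3}
V(D1) = -q^(-1/2) - q^(1/2)  (w -3, c 9, <D> = A^-11 + A^-7)
V(D2) = -q^(-11/2) + q^(-9/2) - q^(-7/2) - q^(-3/2)  (w -5, c 11, <D> = A^-9 + A^-1 - A^3 + A^7)
D3 (bracket A^-7 + A; 9 crossings at w = +1): V = -q^(1/2) - q^(5/2)
why: comparing 3 Jones polynomials yields 3 groups


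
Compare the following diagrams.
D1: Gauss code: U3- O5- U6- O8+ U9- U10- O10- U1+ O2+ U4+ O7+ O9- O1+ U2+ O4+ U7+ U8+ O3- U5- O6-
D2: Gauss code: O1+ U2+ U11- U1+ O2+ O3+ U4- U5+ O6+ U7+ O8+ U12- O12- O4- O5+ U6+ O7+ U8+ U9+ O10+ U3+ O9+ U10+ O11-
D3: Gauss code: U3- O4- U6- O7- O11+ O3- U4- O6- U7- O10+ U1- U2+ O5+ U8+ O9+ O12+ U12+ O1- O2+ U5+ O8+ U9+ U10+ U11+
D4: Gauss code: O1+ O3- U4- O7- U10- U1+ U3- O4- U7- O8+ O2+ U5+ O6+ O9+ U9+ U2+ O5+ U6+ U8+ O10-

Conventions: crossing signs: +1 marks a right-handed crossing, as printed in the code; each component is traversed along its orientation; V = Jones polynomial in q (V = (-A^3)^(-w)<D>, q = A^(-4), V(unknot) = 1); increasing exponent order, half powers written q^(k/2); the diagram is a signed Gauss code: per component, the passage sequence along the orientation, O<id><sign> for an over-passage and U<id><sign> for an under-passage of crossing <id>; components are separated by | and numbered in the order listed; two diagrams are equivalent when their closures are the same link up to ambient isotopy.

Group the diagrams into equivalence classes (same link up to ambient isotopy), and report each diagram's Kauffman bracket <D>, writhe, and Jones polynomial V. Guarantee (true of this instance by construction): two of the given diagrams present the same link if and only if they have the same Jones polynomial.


equivalence classes: {D1, D3, D4} | {D2}
D1 (bracket -A^-12 + A^-8 - A^-4 + 3 - A^4 + A^8 - A^12; 10 crossings at w = 0): V = -q^-3 + q^-2 - q^-1 + 3 - q + q^2 - q^3
D2 (bracket A^-14 - 2A^-10 + A^-6 - 2A^-2 + 2A^2 + A^10; 12 crossings at w = +6): V = q^2 + 2q^4 - 2q^5 + q^6 - 2q^7 + q^8
V(D3) = -q^-3 + q^-2 - q^-1 + 3 - q + q^2 - q^3  (w +2, c 12, <D> = -A^-6 + A^-2 - A^2 + 3A^6 - A^10 + A^14 - A^18)
D4 (bracket -A^-6 + A^-2 - A^2 + 3A^6 - A^10 + A^14 - A^18; 10 crossings at w = +2): V = -q^-3 + q^-2 - q^-1 + 3 - q + q^2 - q^3
observation: 2 classes among 4 diagrams; unequal V(q) rules out equality


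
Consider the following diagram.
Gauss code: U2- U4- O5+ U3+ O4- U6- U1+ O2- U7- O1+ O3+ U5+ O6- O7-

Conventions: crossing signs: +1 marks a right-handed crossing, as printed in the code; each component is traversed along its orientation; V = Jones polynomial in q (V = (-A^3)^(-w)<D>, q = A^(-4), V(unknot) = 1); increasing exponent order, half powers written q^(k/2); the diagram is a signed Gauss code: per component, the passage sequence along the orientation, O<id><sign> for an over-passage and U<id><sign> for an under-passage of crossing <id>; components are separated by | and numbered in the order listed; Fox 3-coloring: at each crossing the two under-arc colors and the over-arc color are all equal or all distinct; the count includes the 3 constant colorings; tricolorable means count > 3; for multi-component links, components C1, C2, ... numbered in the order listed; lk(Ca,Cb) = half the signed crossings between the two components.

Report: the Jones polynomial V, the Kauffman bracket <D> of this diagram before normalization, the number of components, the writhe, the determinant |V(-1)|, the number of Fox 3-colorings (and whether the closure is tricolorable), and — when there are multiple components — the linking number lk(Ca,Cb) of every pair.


V(q) = q^-4 - q^-3 + q^-2 - 2q^-1 + 2 - q + q^2
bracket: -A^-11 + A^-7 - 2A^-3 + 2A - A^5 + A^9 - A^13, w = -1
1 component, writhe -1, over 7 crossings
det 9, colorings 9 of 3^7 — tricolorable
observation: |V(-1)| = 9: so tricolorable, since 3 divides 9


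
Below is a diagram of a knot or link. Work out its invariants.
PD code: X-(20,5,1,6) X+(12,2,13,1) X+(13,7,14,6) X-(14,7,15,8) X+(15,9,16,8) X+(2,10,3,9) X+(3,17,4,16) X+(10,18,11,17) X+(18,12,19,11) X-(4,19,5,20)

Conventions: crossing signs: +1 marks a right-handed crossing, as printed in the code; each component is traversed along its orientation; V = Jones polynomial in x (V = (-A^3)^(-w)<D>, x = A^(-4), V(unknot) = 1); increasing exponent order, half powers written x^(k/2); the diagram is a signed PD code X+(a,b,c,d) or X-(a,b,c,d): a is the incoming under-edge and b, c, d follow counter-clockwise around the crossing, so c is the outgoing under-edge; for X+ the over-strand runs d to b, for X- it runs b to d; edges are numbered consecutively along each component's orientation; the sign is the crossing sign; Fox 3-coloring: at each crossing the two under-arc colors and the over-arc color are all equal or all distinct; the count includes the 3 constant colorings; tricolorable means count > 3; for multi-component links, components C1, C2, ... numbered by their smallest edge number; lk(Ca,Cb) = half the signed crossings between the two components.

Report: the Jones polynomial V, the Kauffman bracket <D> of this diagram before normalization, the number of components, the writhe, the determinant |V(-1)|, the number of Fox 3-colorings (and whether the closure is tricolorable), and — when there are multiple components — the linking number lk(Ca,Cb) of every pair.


V = x - x^2 + 2x^3 - x^4 + x^5 - x^6
<D> = -A^-12 + A^-8 - A^-4 + 2 - A^4 + A^8 (w = +4)
1 component over 10 crossings, w = +4
3 Fox colorings among 3^10, |V(-1)| = 7: not tricolorable
why: w = +4 shifts under R1 moves; the (-A^3)^(-4) factor cancels that in V


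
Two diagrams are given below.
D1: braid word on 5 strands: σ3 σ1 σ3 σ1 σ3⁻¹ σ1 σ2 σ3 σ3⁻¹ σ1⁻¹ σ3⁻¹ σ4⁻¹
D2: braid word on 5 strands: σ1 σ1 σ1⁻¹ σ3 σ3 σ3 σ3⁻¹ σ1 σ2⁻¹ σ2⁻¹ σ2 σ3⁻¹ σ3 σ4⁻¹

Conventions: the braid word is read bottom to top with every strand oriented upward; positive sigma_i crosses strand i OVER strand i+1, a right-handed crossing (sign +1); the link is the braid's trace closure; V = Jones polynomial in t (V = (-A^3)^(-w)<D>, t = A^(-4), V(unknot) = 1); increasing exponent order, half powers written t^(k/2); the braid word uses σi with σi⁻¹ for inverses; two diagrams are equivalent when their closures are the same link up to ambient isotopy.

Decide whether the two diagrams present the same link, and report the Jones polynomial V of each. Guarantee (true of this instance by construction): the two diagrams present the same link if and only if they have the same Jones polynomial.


equivalent: no
V(D1) = 1 + t + t^2 + t^3  (w +2, c 12, <D> = A^-6 + A^-2 + A^2 + A^6)
V(D2) = t + 2t^3 + t^5  (w +2, c 14, <D> = A^-14 + 2A^-6 + A^2)
why: comparing 2 Jones polynomials yields 2 groups


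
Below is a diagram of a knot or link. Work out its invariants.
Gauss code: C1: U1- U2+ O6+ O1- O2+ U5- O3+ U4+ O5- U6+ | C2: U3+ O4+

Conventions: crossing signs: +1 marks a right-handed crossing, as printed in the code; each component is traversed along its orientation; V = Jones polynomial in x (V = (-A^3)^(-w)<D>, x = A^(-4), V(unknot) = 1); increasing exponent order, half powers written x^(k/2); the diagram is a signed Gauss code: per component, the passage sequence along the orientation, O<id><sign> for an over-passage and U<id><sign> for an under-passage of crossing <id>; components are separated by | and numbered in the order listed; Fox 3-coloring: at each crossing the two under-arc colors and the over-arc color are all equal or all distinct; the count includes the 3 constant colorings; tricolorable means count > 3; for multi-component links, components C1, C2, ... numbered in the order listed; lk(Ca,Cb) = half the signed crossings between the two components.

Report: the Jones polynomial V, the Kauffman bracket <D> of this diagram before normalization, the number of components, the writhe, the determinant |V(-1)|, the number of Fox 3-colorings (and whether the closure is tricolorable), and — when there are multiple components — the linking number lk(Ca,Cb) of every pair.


V(x) = -x^(1/2) - x^(5/2)
bracket: -A^-4 - A^4, w = +2
2 components, writhe +2, over 6 crossings
lk(C1,C2) = +1
det 2, colorings 3 of 3^6 — not tricolorable
observation: summing lk over 1 pair gives +1


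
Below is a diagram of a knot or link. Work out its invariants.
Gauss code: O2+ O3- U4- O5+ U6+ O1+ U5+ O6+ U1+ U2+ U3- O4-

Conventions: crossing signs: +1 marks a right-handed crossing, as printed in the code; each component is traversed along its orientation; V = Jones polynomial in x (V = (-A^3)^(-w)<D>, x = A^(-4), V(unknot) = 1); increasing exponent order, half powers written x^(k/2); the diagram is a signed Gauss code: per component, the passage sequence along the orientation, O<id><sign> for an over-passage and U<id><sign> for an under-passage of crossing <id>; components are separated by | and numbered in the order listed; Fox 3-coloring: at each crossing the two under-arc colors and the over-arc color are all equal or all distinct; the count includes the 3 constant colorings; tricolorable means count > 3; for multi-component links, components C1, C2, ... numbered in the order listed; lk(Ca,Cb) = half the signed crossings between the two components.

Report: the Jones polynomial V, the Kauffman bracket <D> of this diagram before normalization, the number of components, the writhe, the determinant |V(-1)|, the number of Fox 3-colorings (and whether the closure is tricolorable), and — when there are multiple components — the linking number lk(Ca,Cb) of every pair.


V = x + x^3 - x^4
<D> = -A^-10 + A^-6 + A^2 (w = +2)
1 component over 6 crossings, w = +2
9 Fox colorings among 3^6, |V(-1)| = 3: tricolorable
why: the span of V is 3, forcing >= 3 crossings in any diagram


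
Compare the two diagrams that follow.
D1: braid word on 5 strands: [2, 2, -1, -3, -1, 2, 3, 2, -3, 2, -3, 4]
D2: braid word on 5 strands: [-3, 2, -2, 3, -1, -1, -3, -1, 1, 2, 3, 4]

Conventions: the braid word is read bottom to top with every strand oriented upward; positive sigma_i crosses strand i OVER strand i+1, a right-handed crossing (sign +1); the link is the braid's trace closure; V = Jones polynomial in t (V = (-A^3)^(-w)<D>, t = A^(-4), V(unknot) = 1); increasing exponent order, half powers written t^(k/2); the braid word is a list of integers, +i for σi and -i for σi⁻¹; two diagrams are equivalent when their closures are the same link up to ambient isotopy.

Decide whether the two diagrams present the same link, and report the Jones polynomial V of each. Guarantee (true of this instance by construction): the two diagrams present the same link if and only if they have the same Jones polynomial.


equivalent: no
V(D1) = t^-1 + 2t - t^2 + 2t^3 - t^4 + t^5  (w +2, c 12, <D> = A^-14 - A^-10 + 2A^-6 - A^-2 + 2A^2 + A^10)
V(D2) = t^-3 + t^-2 + t^-1 + 1  [12 crossings, <D> = 1 + A^4 + A^8 + A^12, w = 0]
key observation: V(t) takes 2 values over 2 diagrams, fixing the grouping


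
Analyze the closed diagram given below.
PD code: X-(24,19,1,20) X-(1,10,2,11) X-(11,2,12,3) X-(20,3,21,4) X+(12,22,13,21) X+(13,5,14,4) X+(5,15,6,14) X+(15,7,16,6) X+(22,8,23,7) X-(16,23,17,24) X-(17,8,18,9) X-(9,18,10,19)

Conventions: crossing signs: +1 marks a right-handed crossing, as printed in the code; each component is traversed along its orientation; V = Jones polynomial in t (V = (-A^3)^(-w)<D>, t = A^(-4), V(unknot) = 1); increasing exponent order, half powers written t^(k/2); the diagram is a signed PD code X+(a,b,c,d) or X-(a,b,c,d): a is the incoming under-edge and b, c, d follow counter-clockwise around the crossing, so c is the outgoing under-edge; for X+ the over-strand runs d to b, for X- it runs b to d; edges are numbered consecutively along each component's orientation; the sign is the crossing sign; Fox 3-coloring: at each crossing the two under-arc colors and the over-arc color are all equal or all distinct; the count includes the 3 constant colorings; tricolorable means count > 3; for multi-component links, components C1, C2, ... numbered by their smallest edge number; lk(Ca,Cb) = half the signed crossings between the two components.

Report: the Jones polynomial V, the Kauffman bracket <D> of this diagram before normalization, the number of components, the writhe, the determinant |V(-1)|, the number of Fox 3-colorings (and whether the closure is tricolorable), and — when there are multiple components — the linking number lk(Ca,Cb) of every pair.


V(t) = -t^-4 + t^-3 + t^-1
bracket: A^-2 + A^6 - A^10, w = -2
1 component, writhe -2, over 12 crossings
det 3, colorings 9 of 3^12 — tricolorable
observation: det 3 = |V(-1)|; divisible by 3, so tricolorable


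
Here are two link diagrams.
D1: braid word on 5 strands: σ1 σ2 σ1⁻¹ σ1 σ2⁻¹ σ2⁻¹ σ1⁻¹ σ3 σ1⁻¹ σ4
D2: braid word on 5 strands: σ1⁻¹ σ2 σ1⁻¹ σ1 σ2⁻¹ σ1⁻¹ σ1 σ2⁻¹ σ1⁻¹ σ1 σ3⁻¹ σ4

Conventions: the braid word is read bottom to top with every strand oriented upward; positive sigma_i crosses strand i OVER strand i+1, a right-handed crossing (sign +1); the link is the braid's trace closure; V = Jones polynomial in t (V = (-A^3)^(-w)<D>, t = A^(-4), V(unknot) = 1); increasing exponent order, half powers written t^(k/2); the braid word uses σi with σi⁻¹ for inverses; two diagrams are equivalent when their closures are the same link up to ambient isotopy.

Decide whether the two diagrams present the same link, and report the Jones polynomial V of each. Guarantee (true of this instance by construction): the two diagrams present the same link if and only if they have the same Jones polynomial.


equivalent: yes
D1 (bracket 1; 10 crossings at w = 0): V = 1
V(D2) = 1  (w -2, c 12, <D> = A^-6)
key observation: all 2 diagrams share one V(t), hence one class


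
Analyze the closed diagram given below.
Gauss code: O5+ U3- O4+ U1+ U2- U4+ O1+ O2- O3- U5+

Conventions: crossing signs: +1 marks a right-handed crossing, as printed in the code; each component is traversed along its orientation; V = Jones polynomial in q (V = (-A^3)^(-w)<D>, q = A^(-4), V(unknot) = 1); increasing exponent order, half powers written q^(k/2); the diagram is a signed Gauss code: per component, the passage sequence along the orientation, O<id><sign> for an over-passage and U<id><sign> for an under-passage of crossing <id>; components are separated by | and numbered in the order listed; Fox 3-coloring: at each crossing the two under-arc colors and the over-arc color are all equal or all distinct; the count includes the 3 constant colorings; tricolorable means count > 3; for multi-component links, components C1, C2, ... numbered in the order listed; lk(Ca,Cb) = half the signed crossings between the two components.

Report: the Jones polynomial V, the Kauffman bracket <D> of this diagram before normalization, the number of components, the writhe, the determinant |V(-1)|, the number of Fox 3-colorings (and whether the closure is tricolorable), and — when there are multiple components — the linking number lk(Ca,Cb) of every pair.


V = 1
<D> = -A^3 (w = +1)
1 component over 5 crossings, w = +1
3 Fox colorings among 3^5, |V(-1)| = 1: not tricolorable
why: w = +1 (over 5 crossings) is diagram-only; (-A^3)^(-1) removes it from V


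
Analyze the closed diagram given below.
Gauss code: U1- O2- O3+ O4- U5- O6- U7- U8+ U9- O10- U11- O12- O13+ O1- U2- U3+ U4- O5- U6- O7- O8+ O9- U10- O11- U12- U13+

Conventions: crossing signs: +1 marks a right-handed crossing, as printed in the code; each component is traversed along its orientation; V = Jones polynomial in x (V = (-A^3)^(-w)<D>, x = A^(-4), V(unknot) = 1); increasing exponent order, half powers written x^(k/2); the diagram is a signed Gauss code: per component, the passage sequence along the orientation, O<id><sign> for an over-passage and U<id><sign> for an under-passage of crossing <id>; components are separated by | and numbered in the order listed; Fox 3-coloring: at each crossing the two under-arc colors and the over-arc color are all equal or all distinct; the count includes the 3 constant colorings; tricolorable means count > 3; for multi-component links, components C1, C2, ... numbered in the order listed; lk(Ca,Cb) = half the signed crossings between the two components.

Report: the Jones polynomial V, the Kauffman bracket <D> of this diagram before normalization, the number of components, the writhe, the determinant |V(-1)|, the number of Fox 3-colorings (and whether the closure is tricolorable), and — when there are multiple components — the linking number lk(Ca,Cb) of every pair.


V = -x^-10 + x^-9 - x^-8 + x^-7 - x^-6 + x^-5 + x^-3
<D> = -A^-9 - A^-1 + A^3 - A^7 + A^11 - A^15 + A^19 (w = -7)
1 component over 13 crossings, w = -7
3 Fox colorings among 3^13, |V(-1)| = 7: not tricolorable
why: V spans 7 powers of x: at least 7 crossings in any diagram
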